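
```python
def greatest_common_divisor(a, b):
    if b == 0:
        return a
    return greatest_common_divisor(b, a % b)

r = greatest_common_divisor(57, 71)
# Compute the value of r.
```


greatest_common_divisor(57, 71)
= greatest_common_divisor(71, 57 % 71) = greatest_common_divisor(71, 57)
= greatest_common_divisor(57, 71 % 57) = greatest_common_divisor(57, 14)
= greatest_common_divisor(14, 57 % 14) = greatest_common_divisor(14, 1)
= greatest_common_divisor(1, 14 % 1) = greatest_common_divisor(1, 0)
b == 0, return a = 1


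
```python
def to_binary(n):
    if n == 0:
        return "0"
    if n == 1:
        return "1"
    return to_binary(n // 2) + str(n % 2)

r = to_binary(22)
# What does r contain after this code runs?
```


to_binary(22)
= to_binary(11) + "0"
= to_binary(5) + "1" + "0"
= to_binary(2) + "1" + "1" + "0"
= to_binary(1) + "0" + "1" + "1" + "0"
= "1" + "0" + "1" + "1" + "0"
= "10110"


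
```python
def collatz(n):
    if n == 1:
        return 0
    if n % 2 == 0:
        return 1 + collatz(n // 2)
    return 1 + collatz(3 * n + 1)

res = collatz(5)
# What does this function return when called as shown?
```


collatz(5)
5 is odd -> 3*5+1 = 16 -> collatz(16)
16 is even -> collatz(8)
8 is even -> collatz(4)
4 is even -> collatz(2)
2 is even -> collatz(1)
Reached 1 after 5 steps
= 5


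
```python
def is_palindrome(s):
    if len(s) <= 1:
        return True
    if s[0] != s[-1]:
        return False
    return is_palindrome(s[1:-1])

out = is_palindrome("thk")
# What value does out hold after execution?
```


is_palindrome("thk")
"thk": s[0]='t' != s[-1]='k' -> False
= False


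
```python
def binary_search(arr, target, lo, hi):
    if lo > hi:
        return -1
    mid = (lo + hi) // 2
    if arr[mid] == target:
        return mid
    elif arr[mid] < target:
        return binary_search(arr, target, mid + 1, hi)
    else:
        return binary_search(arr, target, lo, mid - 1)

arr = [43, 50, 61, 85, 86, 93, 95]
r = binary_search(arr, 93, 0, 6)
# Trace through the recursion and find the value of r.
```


binary_search(arr, 93, 0, 6)
lo=0, hi=6, mid=3, arr[mid]=85
85 < 93, search right half
lo=4, hi=6, mid=5, arr[mid]=93
arr[5] == 93, found at index 5
= 5


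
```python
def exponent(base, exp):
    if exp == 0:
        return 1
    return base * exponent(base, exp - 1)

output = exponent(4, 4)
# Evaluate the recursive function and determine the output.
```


exponent(4, 4)
= 4 * exponent(4, 3)
= 4 * 4 * exponent(4, 2)
= 4 * 4 * 4 * exponent(4, 1)
= 4 * 4 * 4 * 4 * exponent(4, 0)
= 4 * 4 * 4 * 4 * 1
= 256


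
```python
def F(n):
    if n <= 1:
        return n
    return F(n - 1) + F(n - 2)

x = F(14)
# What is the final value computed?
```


F(14)
= F(13) + F(12)
= (F(12) + F(11)) + F(12)
Computing bottom-up: F(0)=0, F(1)=1, F(2)=1, F(3)=2, F(4)=3, F(5)=5, F(6)=8, F(7)=13, F(8)=21, F(9)=34, F(10)=55, F(11)=89, F(12)=144, F(13)=233, F(14)=377
= 377


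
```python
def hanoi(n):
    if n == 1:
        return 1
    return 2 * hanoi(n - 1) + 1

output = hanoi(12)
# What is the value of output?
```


hanoi(12)
= 2 * hanoi(11) + 1
= 2 * (2 * hanoi(10) + 1) + 1
= 2 * (2 * (2 * hanoi(9) + 1) + 1) + 1
= 2 * (2 * (2 * (2 * hanoi(8) + 1) + 1) + 1) + 1
= 2 * (2 * (2 * (2 * (2 * hanoi(7) + 1) + 1) + 1) + 1) + 1
= 2 * (2 * (2 * (2 * (2 * (2 * hanoi(6) + 1) + 1) + 1) + 1) + 1) + 1
= 2 * (2 * (2 * (2 * (2 * (2 * (2 * hanoi(5) + 1) + 1) + 1) + 1) + 1) + 1) + 1
= 2 * (2 * (2 * (2 * (2 * (2 * (2 * (2 * hanoi(4) + 1) + 1) + 1) + 1) + 1) + 1) + 1) + 1
= 2 * (2 * (2 * (2 * (2 * (2 * (2 * (2 * (2 * hanoi(3) + 1) + 1) + 1) + 1) + 1) + 1) + 1) + 1) + 1
= 2 * (2 * (2 * (2 * (2 * (2 * (2 * (2 * (2 * (2 * hanoi(2) + 1) + 1) + 1) + 1) + 1) + 1) + 1) + 1) + 1) + 1
= 2 * (2 * (2 * (2 * (2 * (2 * (2 * (2 * (2 * (2 * (2 * hanoi(1) + 1) + 1) + 1) + 1) + 1) + 1) + 1) + 1) + 1) + 1) + 1
Now compute bottom-up:
hanoi(1) = 1
hanoi(2) = 2 * 1 + 1 = 3
hanoi(3) = 2 * 3 + 1 = 7
hanoi(4) = 2 * 7 + 1 = 15
hanoi(5) = 2 * 15 + 1 = 31
hanoi(6) = 2 * 31 + 1 = 63
hanoi(7) = 2 * 63 + 1 = 127
hanoi(8) = 2 * 127 + 1 = 255
hanoi(9) = 2 * 255 + 1 = 511
hanoi(10) = 2 * 511 + 1 = 1023
hanoi(11) = 2 * 1023 + 1 = 2047
hanoi(12) = 2 * 2047 + 1 = 4095
= 4095


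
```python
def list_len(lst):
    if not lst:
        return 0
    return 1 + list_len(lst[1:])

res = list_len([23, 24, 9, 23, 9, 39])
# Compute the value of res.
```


list_len([23, 24, 9, 23, 9, 39])
= 1 + list_len([24, 9, 23, 9, 39])
= 1 + 1 + list_len([9, 23, 9, 39])
= 1 + 1 + 1 + list_len([23, 9, 39])
= 1 + 1 + 1 + 1 + list_len([9, 39])
= 1 + 1 + 1 + 1 + 1 + list_len([39])
= 1 + 1 + 1 + 1 + 1 + 1 + list_len([])
= 1 + 1 + 1 + 1 + 1 + 1 + 0
= 6


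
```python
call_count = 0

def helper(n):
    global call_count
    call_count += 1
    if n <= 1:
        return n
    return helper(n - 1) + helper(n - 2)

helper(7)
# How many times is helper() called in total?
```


helper(7) calls helper(6) and helper(5); each non-base call branches into two more.
Let C(k) = total number of calls made by helper(k), including the call to helper(k) itself.
Base cases: C(0) = 1, C(1) = 1
Recurrence: C(k) = 1 + C(k-1) + C(k-2)
  C(2) = 1 + C(1) + C(0) = 1 + 1 + 1 = 3
  C(3) = 1 + C(2) + C(1) = 1 + 3 + 1 = 5
  C(4) = 1 + C(3) + C(2) = 1 + 5 + 3 = 9
  C(5) = 1 + C(4) + C(3) = 1 + 9 + 5 = 15
  C(6) = 1 + C(5) + C(4) = 1 + 15 + 9 = 25
  C(7) = 1 + C(6) + C(5) = 1 + 25 + 15 = 41
Total calls = C(7) = 41


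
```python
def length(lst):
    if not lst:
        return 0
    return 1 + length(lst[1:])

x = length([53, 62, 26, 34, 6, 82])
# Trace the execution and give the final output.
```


length([53, 62, 26, 34, 6, 82])
= 1 + length([62, 26, 34, 6, 82])
= 1 + 1 + length([26, 34, 6, 82])
= 1 + 1 + 1 + length([34, 6, 82])
= 1 + 1 + 1 + 1 + length([6, 82])
= 1 + 1 + 1 + 1 + 1 + length([82])
= 1 + 1 + 1 + 1 + 1 + 1 + length([])
= 1 + 1 + 1 + 1 + 1 + 1 + 0
= 6


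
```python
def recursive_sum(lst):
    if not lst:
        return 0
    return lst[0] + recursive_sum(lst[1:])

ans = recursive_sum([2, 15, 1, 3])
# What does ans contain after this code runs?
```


recursive_sum([2, 15, 1, 3])
= 2 + recursive_sum([15, 1, 3])
= 2 + 15 + recursive_sum([1, 3])
= 2 + 15 + 1 + recursive_sum([3])
= 2 + 15 + 1 + 3 + recursive_sum([])
= 2 + 15 + 1 + 3 + 0
= 21


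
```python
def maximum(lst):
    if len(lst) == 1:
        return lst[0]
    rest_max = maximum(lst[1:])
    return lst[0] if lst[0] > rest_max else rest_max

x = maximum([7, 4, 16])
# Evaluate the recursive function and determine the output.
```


maximum([7, 4, 16])
= compare 7 with maximum([4, 16])
= compare 4 with maximum([16])
Base: maximum([16]) = 16
compare 4 with 16: max = 16
compare 7 with 16: max = 16
= 16


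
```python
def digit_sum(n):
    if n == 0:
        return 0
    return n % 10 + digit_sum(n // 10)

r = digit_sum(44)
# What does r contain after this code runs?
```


digit_sum(44)
= 4 + digit_sum(4)
= 4 + 4 + digit_sum(0)
= 4 + 4 + 0
= 8


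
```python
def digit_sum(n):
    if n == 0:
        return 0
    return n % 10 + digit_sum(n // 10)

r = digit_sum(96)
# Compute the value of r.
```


digit_sum(96)
= 6 + digit_sum(9)
= 6 + 9 + digit_sum(0)
= 6 + 9 + 0
= 15


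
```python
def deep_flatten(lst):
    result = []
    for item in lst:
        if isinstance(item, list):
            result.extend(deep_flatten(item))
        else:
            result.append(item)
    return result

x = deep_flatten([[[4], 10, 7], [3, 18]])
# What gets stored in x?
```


deep_flatten([[[4], 10, 7], [3, 18]])
Processing each element:
  [[4], 10, 7] is a list -> deep_flatten recursively -> [4, 10, 7]
  [3, 18] is a list -> deep_flatten recursively -> [3, 18]
= [4, 10, 7, 3, 18]


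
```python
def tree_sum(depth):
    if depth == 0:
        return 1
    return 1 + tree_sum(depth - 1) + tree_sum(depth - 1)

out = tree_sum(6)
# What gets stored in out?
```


tree_sum(6)
= 1 + tree_sum(5) + tree_sum(5)
= 1 + 2 * tree_sum(5)
tree_sum(k) = 2^(k+1) - 1
tree_sum(0) = 1
tree_sum(1) = 3
tree_sum(2) = 7
tree_sum(3) = 15
tree_sum(4) = 31
tree_sum(6) = 2^7 - 1 = 127


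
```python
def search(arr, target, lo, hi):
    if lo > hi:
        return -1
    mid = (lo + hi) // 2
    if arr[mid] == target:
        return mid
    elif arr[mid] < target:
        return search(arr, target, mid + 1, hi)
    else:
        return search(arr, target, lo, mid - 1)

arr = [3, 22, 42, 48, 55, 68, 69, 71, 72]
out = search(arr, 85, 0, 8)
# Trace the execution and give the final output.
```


search(arr, 85, 0, 8)
lo=0, hi=8, mid=4, arr[mid]=55
55 < 85, search right half
lo=5, hi=8, mid=6, arr[mid]=69
69 < 85, search right half
lo=7, hi=8, mid=7, arr[mid]=71
71 < 85, search right half
lo=8, hi=8, mid=8, arr[mid]=72
72 < 85, search right half
lo > hi, target not found, return -1
= -1


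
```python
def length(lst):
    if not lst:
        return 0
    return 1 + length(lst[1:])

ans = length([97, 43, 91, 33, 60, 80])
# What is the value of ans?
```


length([97, 43, 91, 33, 60, 80])
= 1 + length([43, 91, 33, 60, 80])
= 1 + 1 + length([91, 33, 60, 80])
= 1 + 1 + 1 + length([33, 60, 80])
= 1 + 1 + 1 + 1 + length([60, 80])
= 1 + 1 + 1 + 1 + 1 + length([80])
= 1 + 1 + 1 + 1 + 1 + 1 + length([])
= 1 + 1 + 1 + 1 + 1 + 1 + 0
= 6


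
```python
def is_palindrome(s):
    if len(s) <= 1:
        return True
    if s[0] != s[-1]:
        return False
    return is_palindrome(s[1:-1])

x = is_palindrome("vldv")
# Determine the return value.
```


is_palindrome("vldv")
"vldv": s[0]='v' == s[-1]='v' -> is_palindrome("ld")
"ld": s[0]='l' != s[-1]='d' -> False
= False


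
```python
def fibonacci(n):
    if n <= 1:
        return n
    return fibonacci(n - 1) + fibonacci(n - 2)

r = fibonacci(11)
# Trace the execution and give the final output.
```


fibonacci(11)
= fibonacci(10) + fibonacci(9)
= (fibonacci(9) + fibonacci(8)) + fibonacci(9)
Computing bottom-up: fibonacci(0)=0, fibonacci(1)=1, fibonacci(2)=1, fibonacci(3)=2, fibonacci(4)=3, fibonacci(5)=5, fibonacci(6)=8, fibonacci(7)=13, fibonacci(8)=21, fibonacci(9)=34, fibonacci(10)=55, fibonacci(11)=89
= 89


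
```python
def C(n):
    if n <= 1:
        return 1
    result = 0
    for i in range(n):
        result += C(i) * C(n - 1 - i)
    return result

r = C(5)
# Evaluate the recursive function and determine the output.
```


C(5)
= sum of C(i) * C(5-1-i) for i in 0..4
First compute sub-values bottom-up:
  C(0) = 1, C(1) = 1
  C(2) = 1*1 + 1*1 = 2
  C(3) = 1*2 + 1*1 + 2*1 = 5
  C(4) = 1*5 + 1*2 + 2*1 + 5*1 = 14
Now C(5):
  C(0)*C(4) = 1*14 = 14
  C(1)*C(3) = 1*5 = 5
  C(2)*C(2) = 2*2 = 4
  C(3)*C(1) = 5*1 = 5
  C(4)*C(0) = 14*1 = 14
= 14 + 5 + 4 + 5 + 14
= 42


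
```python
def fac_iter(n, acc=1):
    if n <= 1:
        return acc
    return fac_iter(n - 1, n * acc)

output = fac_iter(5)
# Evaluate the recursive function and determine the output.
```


fac_iter(5, 1)
= fac_iter(4, 5 * 1) = fac_iter(4, 5)
= fac_iter(3, 4 * 5) = fac_iter(3, 20)
= fac_iter(2, 3 * 20) = fac_iter(2, 60)
= fac_iter(1, 2 * 60) = fac_iter(1, 120)
n <= 1, return acc = 120


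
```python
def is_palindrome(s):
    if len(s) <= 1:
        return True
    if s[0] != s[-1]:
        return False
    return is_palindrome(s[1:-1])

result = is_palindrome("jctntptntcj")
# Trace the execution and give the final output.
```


is_palindrome("jctntptntcj")
"jctntptntcj": s[0]='j' == s[-1]='j' -> is_palindrome("ctntptntc")
"ctntptntc": s[0]='c' == s[-1]='c' -> is_palindrome("tntptnt")
"tntptnt": s[0]='t' == s[-1]='t' -> is_palindrome("ntptn")
"ntptn": s[0]='n' == s[-1]='n' -> is_palindrome("tpt")
"tpt": s[0]='t' == s[-1]='t' -> is_palindrome("p")
"p": len <= 1 -> True
= True


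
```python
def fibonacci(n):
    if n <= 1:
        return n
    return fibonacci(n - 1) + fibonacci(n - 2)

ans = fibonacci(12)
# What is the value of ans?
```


fibonacci(12)
= fibonacci(11) + fibonacci(10)
= (fibonacci(10) + fibonacci(9)) + fibonacci(10)
Computing bottom-up: fibonacci(0)=0, fibonacci(1)=1, fibonacci(2)=1, fibonacci(3)=2, fibonacci(4)=3, fibonacci(5)=5, fibonacci(6)=8, fibonacci(7)=13, fibonacci(8)=21, fibonacci(9)=34, fibonacci(10)=55, fibonacci(11)=89, fibonacci(12)=144
= 144


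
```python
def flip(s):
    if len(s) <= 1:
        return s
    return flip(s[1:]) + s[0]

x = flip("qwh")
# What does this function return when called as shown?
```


flip("qwh")
= flip("wh") + "q"
= flip("h") + "w" + "q"
= "h" + "w" + "q"
= "hwq"


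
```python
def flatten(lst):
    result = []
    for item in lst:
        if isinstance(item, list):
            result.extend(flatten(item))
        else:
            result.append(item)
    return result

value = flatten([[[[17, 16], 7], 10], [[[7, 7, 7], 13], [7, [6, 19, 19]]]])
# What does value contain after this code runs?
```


flatten([[[[17, 16], 7], 10], [[[7, 7, 7], 13], [7, [6, 19, 19]]]])
Processing each element:
  [[[17, 16], 7], 10] is a list -> flatten recursively -> [17, 16, 7, 10]
  [[[7, 7, 7], 13], [7, [6, 19, 19]]] is a list -> flatten recursively -> [7, 7, 7, 13, 7, 6, 19, 19]
= [17, 16, 7, 10, 7, 7, 7, 13, 7, 6, 19, 19]


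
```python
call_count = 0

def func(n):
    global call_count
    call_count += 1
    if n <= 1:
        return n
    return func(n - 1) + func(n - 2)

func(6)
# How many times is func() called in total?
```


func(6) calls func(5) and func(4); each non-base call branches into two more.
Let C(k) = total number of calls made by func(k), including the call to func(k) itself.
Base cases: C(0) = 1, C(1) = 1
Recurrence: C(k) = 1 + C(k-1) + C(k-2)
  C(2) = 1 + C(1) + C(0) = 1 + 1 + 1 = 3
  C(3) = 1 + C(2) + C(1) = 1 + 3 + 1 = 5
  C(4) = 1 + C(3) + C(2) = 1 + 5 + 3 = 9
  C(5) = 1 + C(4) + C(3) = 1 + 9 + 5 = 15
  C(6) = 1 + C(5) + C(4) = 1 + 15 + 9 = 25
Total calls = C(6) = 25


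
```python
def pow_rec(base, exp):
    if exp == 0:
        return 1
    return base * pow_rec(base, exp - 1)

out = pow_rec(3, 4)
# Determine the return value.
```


pow_rec(3, 4)
= 3 * pow_rec(3, 3)
= 3 * 3 * pow_rec(3, 2)
= 3 * 3 * 3 * pow_rec(3, 1)
= 3 * 3 * 3 * 3 * pow_rec(3, 0)
= 3 * 3 * 3 * 3 * 1
= 81


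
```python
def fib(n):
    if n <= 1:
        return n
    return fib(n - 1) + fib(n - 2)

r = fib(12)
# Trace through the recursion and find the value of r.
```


fib(12)
= fib(11) + fib(10)
= (fib(10) + fib(9)) + fib(10)
Computing bottom-up: fib(0)=0, fib(1)=1, fib(2)=1, fib(3)=2, fib(4)=3, fib(5)=5, fib(6)=8, fib(7)=13, fib(8)=21, fib(9)=34, fib(10)=55, fib(11)=89, fib(12)=144
= 144


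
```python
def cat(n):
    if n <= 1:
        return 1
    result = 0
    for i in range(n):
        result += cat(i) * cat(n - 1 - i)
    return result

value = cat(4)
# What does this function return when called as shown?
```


cat(4)
= sum of cat(i) * cat(4-1-i) for i in 0..3
First compute sub-values bottom-up:
  cat(0) = 1, cat(1) = 1
  cat(2) = 1*1 + 1*1 = 2
  cat(3) = 1*2 + 1*1 + 2*1 = 5
Now cat(4):
  cat(0)*cat(3) = 1*5 = 5
  cat(1)*cat(2) = 1*2 = 2
  cat(2)*cat(1) = 2*1 = 2
  cat(3)*cat(0) = 5*1 = 5
= 5 + 2 + 2 + 5
= 14


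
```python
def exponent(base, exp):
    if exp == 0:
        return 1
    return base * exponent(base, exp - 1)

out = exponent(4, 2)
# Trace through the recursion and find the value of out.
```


exponent(4, 2)
= 4 * exponent(4, 1)
= 4 * 4 * exponent(4, 0)
= 4 * 4 * 1
= 16


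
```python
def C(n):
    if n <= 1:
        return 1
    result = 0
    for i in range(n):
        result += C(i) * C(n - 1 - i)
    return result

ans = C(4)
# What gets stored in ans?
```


C(4)
= sum of C(i) * C(4-1-i) for i in 0..3
First compute sub-values bottom-up:
  C(0) = 1, C(1) = 1
  C(2) = 1*1 + 1*1 = 2
  C(3) = 1*2 + 1*1 + 2*1 = 5
Now C(4):
  C(0)*C(3) = 1*5 = 5
  C(1)*C(2) = 1*2 = 2
  C(2)*C(1) = 2*1 = 2
  C(3)*C(0) = 5*1 = 5
= 5 + 2 + 2 + 5
= 14


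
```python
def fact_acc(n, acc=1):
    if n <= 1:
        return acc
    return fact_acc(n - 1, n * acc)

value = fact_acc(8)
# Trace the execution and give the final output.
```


fact_acc(8, 1)
= fact_acc(7, 8 * 1) = fact_acc(7, 8)
= fact_acc(6, 7 * 8) = fact_acc(6, 56)
= fact_acc(5, 6 * 56) = fact_acc(5, 336)
= fact_acc(4, 5 * 336) = fact_acc(4, 1680)
= fact_acc(3, 4 * 1680) = fact_acc(3, 6720)
= fact_acc(2, 3 * 6720) = fact_acc(2, 20160)
= fact_acc(1, 2 * 20160) = fact_acc(1, 40320)
n <= 1, return acc = 40320


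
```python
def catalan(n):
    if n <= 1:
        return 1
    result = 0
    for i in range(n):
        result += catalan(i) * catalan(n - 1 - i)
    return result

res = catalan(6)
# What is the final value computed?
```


catalan(6)
= sum of catalan(i) * catalan(6-1-i) for i in 0..5
First compute sub-values bottom-up:
  catalan(0) = 1, catalan(1) = 1
  catalan(2) = 1*1 + 1*1 = 2
  catalan(3) = 1*2 + 1*1 + 2*1 = 5
  catalan(4) = 1*5 + 1*2 + 2*1 + 5*1 = 14
  catalan(5) = 1*14 + 1*5 + 2*2 + 5*1 + 14*1 = 42
Now catalan(6):
  catalan(0)*catalan(5) = 1*42 = 42
  catalan(1)*catalan(4) = 1*14 = 14
  catalan(2)*catalan(3) = 2*5 = 10
  catalan(3)*catalan(2) = 5*2 = 10
  catalan(4)*catalan(1) = 14*1 = 14
  catalan(5)*catalan(0) = 42*1 = 42
= 42 + 14 + 10 + 10 + 14 + 42
= 132


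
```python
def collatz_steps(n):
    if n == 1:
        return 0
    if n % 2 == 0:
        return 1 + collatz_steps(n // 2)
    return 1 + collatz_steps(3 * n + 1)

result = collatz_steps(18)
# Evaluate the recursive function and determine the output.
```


collatz_steps(18)
18 is even -> collatz_steps(9)
9 is odd -> 3*9+1 = 28 -> collatz_steps(28)
28 is even -> collatz_steps(14)
14 is even -> collatz_steps(7)
7 is odd -> 3*7+1 = 22 -> collatz_steps(22)
22 is even -> collatz_steps(11)
11 is odd -> 3*11+1 = 34 -> collatz_steps(34)
34 is even -> collatz_steps(17)
17 is odd -> 3*17+1 = 52 -> collatz_steps(52)
52 is even -> collatz_steps(26)
26 is even -> collatz_steps(13)
13 is odd -> 3*13+1 = 40 -> collatz_steps(40)
40 is even -> collatz_steps(20)
20 is even -> collatz_steps(10)
10 is even -> collatz_steps(5)
5 is odd -> 3*5+1 = 16 -> collatz_steps(16)
16 is even -> collatz_steps(8)
8 is even -> collatz_steps(4)
4 is even -> collatz_steps(2)
2 is even -> collatz_steps(1)
Reached 1 after 20 steps
= 20


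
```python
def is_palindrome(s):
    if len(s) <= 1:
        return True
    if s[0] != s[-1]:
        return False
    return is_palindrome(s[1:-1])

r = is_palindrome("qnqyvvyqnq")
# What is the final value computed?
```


is_palindrome("qnqyvvyqnq")
"qnqyvvyqnq": s[0]='q' == s[-1]='q' -> is_palindrome("nqyvvyqn")
"nqyvvyqn": s[0]='n' == s[-1]='n' -> is_palindrome("qyvvyq")
"qyvvyq": s[0]='q' == s[-1]='q' -> is_palindrome("yvvy")
"yvvy": s[0]='y' == s[-1]='y' -> is_palindrome("vv")
"vv": s[0]='v' == s[-1]='v' -> is_palindrome("")
"": len <= 1 -> True
= True


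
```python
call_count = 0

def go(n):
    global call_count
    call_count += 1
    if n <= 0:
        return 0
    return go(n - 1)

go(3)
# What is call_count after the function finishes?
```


go(3) calls go(2) calls ... calls go(0)
Total calls: 3 + 1 (for base case) = 4


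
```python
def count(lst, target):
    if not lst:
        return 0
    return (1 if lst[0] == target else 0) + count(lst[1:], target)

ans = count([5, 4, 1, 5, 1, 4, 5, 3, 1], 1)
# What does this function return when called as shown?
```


count([5, 4, 1, 5, 1, 4, 5, 3, 1], 1)
lst[0]=5 != 1: 0 + count([4, 1, 5, 1, 4, 5, 3, 1], 1)
lst[0]=4 != 1: 0 + count([1, 5, 1, 4, 5, 3, 1], 1)
lst[0]=1 == 1: 1 + count([5, 1, 4, 5, 3, 1], 1)
lst[0]=5 != 1: 0 + count([1, 4, 5, 3, 1], 1)
lst[0]=1 == 1: 1 + count([4, 5, 3, 1], 1)
lst[0]=4 != 1: 0 + count([5, 3, 1], 1)
lst[0]=5 != 1: 0 + count([3, 1], 1)
lst[0]=3 != 1: 0 + count([1], 1)
lst[0]=1 == 1: 1 + count([], 1)
= 3


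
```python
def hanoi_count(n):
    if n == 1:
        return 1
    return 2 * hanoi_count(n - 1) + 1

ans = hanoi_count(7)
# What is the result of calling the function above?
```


hanoi_count(7)
= 2 * hanoi_count(6) + 1
= 2 * (2 * hanoi_count(5) + 1) + 1
= 2 * (2 * (2 * hanoi_count(4) + 1) + 1) + 1
= 2 * (2 * (2 * (2 * hanoi_count(3) + 1) + 1) + 1) + 1
= 2 * (2 * (2 * (2 * (2 * hanoi_count(2) + 1) + 1) + 1) + 1) + 1
= 2 * (2 * (2 * (2 * (2 * (2 * hanoi_count(1) + 1) + 1) + 1) + 1) + 1) + 1
Now compute bottom-up:
hanoi_count(1) = 1
hanoi_count(2) = 2 * 1 + 1 = 3
hanoi_count(3) = 2 * 3 + 1 = 7
hanoi_count(4) = 2 * 7 + 1 = 15
hanoi_count(5) = 2 * 15 + 1 = 31
hanoi_count(6) = 2 * 31 + 1 = 63
hanoi_count(7) = 2 * 63 + 1 = 127
= 127


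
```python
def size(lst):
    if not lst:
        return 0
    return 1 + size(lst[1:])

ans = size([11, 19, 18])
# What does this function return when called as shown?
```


size([11, 19, 18])
= 1 + size([19, 18])
= 1 + 1 + size([18])
= 1 + 1 + 1 + size([])
= 1 + 1 + 1 + 0
= 3


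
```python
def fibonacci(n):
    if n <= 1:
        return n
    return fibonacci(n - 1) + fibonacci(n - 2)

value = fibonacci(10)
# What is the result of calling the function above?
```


fibonacci(10)
= fibonacci(9) + fibonacci(8)
= (fibonacci(8) + fibonacci(7)) + fibonacci(8)
Computing bottom-up: fibonacci(0)=0, fibonacci(1)=1, fibonacci(2)=1, fibonacci(3)=2, fibonacci(4)=3, fibonacci(5)=5, fibonacci(6)=8, fibonacci(7)=13, fibonacci(8)=21, fibonacci(9)=34, fibonacci(10)=55
= 55


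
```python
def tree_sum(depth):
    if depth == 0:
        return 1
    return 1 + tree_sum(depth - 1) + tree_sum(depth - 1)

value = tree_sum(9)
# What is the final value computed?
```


tree_sum(9)
= 1 + tree_sum(8) + tree_sum(8)
= 1 + 2 * tree_sum(8)
tree_sum(k) = 2^(k+1) - 1
tree_sum(0) = 1
tree_sum(1) = 3
tree_sum(2) = 7
tree_sum(3) = 15
tree_sum(4) = 31
tree_sum(9) = 2^10 - 1 = 1023


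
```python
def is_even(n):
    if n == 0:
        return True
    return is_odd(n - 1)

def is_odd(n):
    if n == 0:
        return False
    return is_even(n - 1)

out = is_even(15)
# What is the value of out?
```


is_even(15)
= is_odd(14)
= is_even(13)
= is_odd(12)
= is_even(11)
= is_odd(10)
= is_even(9)
= is_odd(8)
= is_even(7)
= is_odd(6)
= is_even(5)
= is_odd(4)
= is_even(3)
= is_odd(2)
= is_even(1)
= is_odd(0)
n == 0: return False
= False


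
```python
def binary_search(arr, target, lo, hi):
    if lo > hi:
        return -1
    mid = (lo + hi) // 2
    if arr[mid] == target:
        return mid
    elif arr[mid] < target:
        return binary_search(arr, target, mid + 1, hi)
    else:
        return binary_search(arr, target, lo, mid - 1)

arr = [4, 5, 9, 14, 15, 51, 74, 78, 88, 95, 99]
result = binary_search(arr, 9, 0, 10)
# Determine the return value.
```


binary_search(arr, 9, 0, 10)
lo=0, hi=10, mid=5, arr[mid]=51
51 > 9, search left half
lo=0, hi=4, mid=2, arr[mid]=9
arr[2] == 9, found at index 2
= 2


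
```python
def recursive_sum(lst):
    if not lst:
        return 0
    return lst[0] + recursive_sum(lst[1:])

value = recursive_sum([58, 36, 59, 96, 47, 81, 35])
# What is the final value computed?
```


recursive_sum([58, 36, 59, 96, 47, 81, 35])
= 58 + recursive_sum([36, 59, 96, 47, 81, 35])
= 58 + 36 + recursive_sum([59, 96, 47, 81, 35])
= 58 + 36 + 59 + recursive_sum([96, 47, 81, 35])
= 58 + 36 + 59 + 96 + recursive_sum([47, 81, 35])
= 58 + 36 + 59 + 96 + 47 + recursive_sum([81, 35])
= 58 + 36 + 59 + 96 + 47 + 81 + recursive_sum([35])
= 58 + 36 + 59 + 96 + 47 + 81 + 35 + recursive_sum([])
= 58 + 36 + 59 + 96 + 47 + 81 + 35 + 0
= 412


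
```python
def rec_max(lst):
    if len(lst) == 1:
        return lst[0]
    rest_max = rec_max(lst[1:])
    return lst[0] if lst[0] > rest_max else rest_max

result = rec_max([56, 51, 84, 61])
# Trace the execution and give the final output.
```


rec_max([56, 51, 84, 61])
= compare 56 with rec_max([51, 84, 61])
= compare 51 with rec_max([84, 61])
= compare 84 with rec_max([61])
Base: rec_max([61]) = 61
compare 84 with 61: max = 84
compare 51 with 84: max = 84
compare 56 with 84: max = 84
= 84


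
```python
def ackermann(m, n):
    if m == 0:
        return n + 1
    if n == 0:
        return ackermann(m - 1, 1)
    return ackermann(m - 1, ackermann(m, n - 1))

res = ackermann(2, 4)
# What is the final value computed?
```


ackermann(2, 4)
= ackermann(1, ackermann(2, 3))
First compute ackermann(2, 3) = 9
= ackermann(1, 9)
= 11


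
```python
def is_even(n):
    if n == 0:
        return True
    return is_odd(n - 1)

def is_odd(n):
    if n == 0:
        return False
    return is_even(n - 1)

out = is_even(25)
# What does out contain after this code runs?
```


is_even(25)
= is_odd(24)
= is_even(23)
= is_odd(22)
= is_even(21)
= is_odd(20)
= is_even(19)
= is_odd(18)
= is_even(17)
= is_odd(16)
= is_even(15)
= is_odd(14)
= is_even(13)
= is_odd(12)
= is_even(11)
= is_odd(10)
= is_even(9)
= is_odd(8)
= is_even(7)
= is_odd(6)
= is_even(5)
= is_odd(4)
= is_even(3)
= is_odd(2)
= is_even(1)
= is_odd(0)
n == 0: return False
= False


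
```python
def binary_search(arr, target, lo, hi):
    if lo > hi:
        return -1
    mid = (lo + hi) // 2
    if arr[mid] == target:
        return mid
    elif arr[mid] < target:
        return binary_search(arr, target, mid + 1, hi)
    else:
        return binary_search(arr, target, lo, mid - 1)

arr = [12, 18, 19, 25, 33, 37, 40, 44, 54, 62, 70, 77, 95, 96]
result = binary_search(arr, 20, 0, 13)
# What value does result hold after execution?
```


binary_search(arr, 20, 0, 13)
lo=0, hi=13, mid=6, arr[mid]=40
40 > 20, search left half
lo=0, hi=5, mid=2, arr[mid]=19
19 < 20, search right half
lo=3, hi=5, mid=4, arr[mid]=33
33 > 20, search left half
lo=3, hi=3, mid=3, arr[mid]=25
25 > 20, search left half
lo > hi, target not found, return -1
= -1


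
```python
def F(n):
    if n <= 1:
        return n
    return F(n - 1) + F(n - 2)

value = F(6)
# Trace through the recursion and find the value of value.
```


F(6)
= F(5) + F(4)
= (F(4) + F(3)) + F(4)
Computing bottom-up: F(0)=0, F(1)=1, F(2)=1, F(3)=2, F(4)=3, F(5)=5, F(6)=8
= 8


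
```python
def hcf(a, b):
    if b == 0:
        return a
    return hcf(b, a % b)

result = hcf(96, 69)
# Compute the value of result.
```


hcf(96, 69)
= hcf(69, 96 % 69) = hcf(69, 27)
= hcf(27, 69 % 27) = hcf(27, 15)
= hcf(15, 27 % 15) = hcf(15, 12)
= hcf(12, 15 % 12) = hcf(12, 3)
= hcf(3, 12 % 3) = hcf(3, 0)
b == 0, return a = 3


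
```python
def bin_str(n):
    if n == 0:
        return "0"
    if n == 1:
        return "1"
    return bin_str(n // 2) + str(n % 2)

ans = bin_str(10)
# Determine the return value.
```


bin_str(10)
= bin_str(5) + "0"
= bin_str(2) + "1" + "0"
= bin_str(1) + "0" + "1" + "0"
= "1" + "0" + "1" + "0"
= "1010"


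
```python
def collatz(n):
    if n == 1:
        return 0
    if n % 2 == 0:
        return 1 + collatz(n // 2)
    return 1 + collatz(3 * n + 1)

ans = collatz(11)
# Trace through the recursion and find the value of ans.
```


collatz(11)
11 is odd -> 3*11+1 = 34 -> collatz(34)
34 is even -> collatz(17)
17 is odd -> 3*17+1 = 52 -> collatz(52)
52 is even -> collatz(26)
26 is even -> collatz(13)
13 is odd -> 3*13+1 = 40 -> collatz(40)
40 is even -> collatz(20)
20 is even -> collatz(10)
10 is even -> collatz(5)
5 is odd -> 3*5+1 = 16 -> collatz(16)
16 is even -> collatz(8)
8 is even -> collatz(4)
4 is even -> collatz(2)
2 is even -> collatz(1)
Reached 1 after 14 steps
= 14


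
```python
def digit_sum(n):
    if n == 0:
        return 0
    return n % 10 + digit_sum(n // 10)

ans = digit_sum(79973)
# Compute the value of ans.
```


digit_sum(79973)
= 3 + digit_sum(7997)
= 3 + 7 + digit_sum(799)
= 3 + 7 + 9 + digit_sum(79)
= 3 + 7 + 9 + 9 + digit_sum(7)
= 3 + 7 + 9 + 9 + 7 + digit_sum(0)
= 3 + 7 + 9 + 9 + 7 + 0
= 35


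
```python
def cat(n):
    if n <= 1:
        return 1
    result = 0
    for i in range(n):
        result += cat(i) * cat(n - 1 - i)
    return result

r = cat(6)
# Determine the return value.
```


cat(6)
= sum of cat(i) * cat(6-1-i) for i in 0..5
First compute sub-values bottom-up:
  cat(0) = 1, cat(1) = 1
  cat(2) = 1*1 + 1*1 = 2
  cat(3) = 1*2 + 1*1 + 2*1 = 5
  cat(4) = 1*5 + 1*2 + 2*1 + 5*1 = 14
  cat(5) = 1*14 + 1*5 + 2*2 + 5*1 + 14*1 = 42
Now cat(6):
  cat(0)*cat(5) = 1*42 = 42
  cat(1)*cat(4) = 1*14 = 14
  cat(2)*cat(3) = 2*5 = 10
  cat(3)*cat(2) = 5*2 = 10
  cat(4)*cat(1) = 14*1 = 14
  cat(5)*cat(0) = 42*1 = 42
= 42 + 14 + 10 + 10 + 14 + 42
= 132


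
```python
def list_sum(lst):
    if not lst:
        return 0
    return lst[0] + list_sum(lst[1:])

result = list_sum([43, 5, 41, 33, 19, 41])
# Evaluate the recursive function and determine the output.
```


list_sum([43, 5, 41, 33, 19, 41])
= 43 + list_sum([5, 41, 33, 19, 41])
= 43 + 5 + list_sum([41, 33, 19, 41])
= 43 + 5 + 41 + list_sum([33, 19, 41])
= 43 + 5 + 41 + 33 + list_sum([19, 41])
= 43 + 5 + 41 + 33 + 19 + list_sum([41])
= 43 + 5 + 41 + 33 + 19 + 41 + list_sum([])
= 43 + 5 + 41 + 33 + 19 + 41 + 0
= 182


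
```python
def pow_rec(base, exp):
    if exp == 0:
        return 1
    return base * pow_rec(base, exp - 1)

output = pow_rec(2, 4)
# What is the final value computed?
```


pow_rec(2, 4)
= 2 * pow_rec(2, 3)
= 2 * 2 * pow_rec(2, 2)
= 2 * 2 * 2 * pow_rec(2, 1)
= 2 * 2 * 2 * 2 * pow_rec(2, 0)
= 2 * 2 * 2 * 2 * 1
= 16


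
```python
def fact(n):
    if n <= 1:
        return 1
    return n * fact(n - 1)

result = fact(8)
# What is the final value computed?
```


fact(8)
= 8 * fact(7)
= 8 * 7 * fact(6)
= 8 * 7 * 6 * fact(5)
= 8 * 7 * 6 * 5 * fact(4)
= 8 * 7 * 6 * 5 * 4 * fact(3)
= 8 * 7 * 6 * 5 * 4 * 3 * fact(2)
= 8 * 7 * 6 * 5 * 4 * 3 * 2 * fact(1)
= 8 * 7 * 6 * 5 * 4 * 3 * 2 * 1
= 40320


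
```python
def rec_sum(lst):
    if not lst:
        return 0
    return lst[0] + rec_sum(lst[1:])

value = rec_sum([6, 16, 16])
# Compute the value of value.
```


rec_sum([6, 16, 16])
= 6 + rec_sum([16, 16])
= 6 + 16 + rec_sum([16])
= 6 + 16 + 16 + rec_sum([])
= 6 + 16 + 16 + 0
= 38


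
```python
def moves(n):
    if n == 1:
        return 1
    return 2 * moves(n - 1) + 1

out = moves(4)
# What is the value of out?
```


moves(4)
= 2 * moves(3) + 1
= 2 * (2 * moves(2) + 1) + 1
= 2 * (2 * (2 * moves(1) + 1) + 1) + 1
Now compute bottom-up:
moves(1) = 1
moves(2) = 2 * 1 + 1 = 3
moves(3) = 2 * 3 + 1 = 7
moves(4) = 2 * 7 + 1 = 15
= 15


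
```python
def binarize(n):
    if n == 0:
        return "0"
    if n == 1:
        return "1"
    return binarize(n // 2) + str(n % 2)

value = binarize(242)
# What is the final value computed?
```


binarize(242)
= binarize(121) + "0"
= binarize(60) + "1" + "0"
= binarize(30) + "0" + "1" + "0"
= binarize(15) + "0" + "0" + "1" + "0"
= binarize(7) + "1" + "0" + "0" + "1" + "0"
= binarize(3) + "1" + "1" + "0" + "0" + "1" + "0"
= binarize(1) + "1" + "1" + "1" + "0" + "0" + "1" + "0"
= "1" + "1" + "1" + "1" + "0" + "0" + "1" + "0"
= "11110010"


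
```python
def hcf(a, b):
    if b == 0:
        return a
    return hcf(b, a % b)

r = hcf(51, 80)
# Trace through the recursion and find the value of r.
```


hcf(51, 80)
= hcf(80, 51 % 80) = hcf(80, 51)
= hcf(51, 80 % 51) = hcf(51, 29)
= hcf(29, 51 % 29) = hcf(29, 22)
= hcf(22, 29 % 22) = hcf(22, 7)
= hcf(7, 22 % 7) = hcf(7, 1)
= hcf(1, 7 % 1) = hcf(1, 0)
b == 0, return a = 1


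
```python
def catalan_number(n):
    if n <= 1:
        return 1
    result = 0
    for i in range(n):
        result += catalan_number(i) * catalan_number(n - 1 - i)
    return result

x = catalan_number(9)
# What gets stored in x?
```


catalan_number(9)
= sum of catalan_number(i) * catalan_number(9-1-i) for i in 0..8
First compute sub-values bottom-up:
  catalan_number(0) = 1, catalan_number(1) = 1
  catalan_number(2) = 1*1 + 1*1 = 2
  catalan_number(3) = 1*2 + 1*1 + 2*1 = 5
  catalan_number(4) = 1*5 + 1*2 + 2*1 + 5*1 = 14
  catalan_number(5) = 1*14 + 1*5 + 2*2 + 5*1 + 14*1 = 42
  catalan_number(6) = 1*42 + 1*14 + 2*5 + 5*2 + 14*1 + 42*1 = 132
  catalan_number(7) = 1*132 + 1*42 + 2*14 + 5*5 + 14*2 + 42*1 + 132*1 = 429
  catalan_number(8) = 1*429 + 1*132 + 2*42 + 5*14 + 14*5 + 42*2 + 132*1 + 429*1 = 1430
Now catalan_number(9):
  catalan_number(0)*catalan_number(8) = 1*1430 = 1430
  catalan_number(1)*catalan_number(7) = 1*429 = 429
  catalan_number(2)*catalan_number(6) = 2*132 = 264
  catalan_number(3)*catalan_number(5) = 5*42 = 210
  catalan_number(4)*catalan_number(4) = 14*14 = 196
  catalan_number(5)*catalan_number(3) = 42*5 = 210
  catalan_number(6)*catalan_number(2) = 132*2 = 264
  catalan_number(7)*catalan_number(1) = 429*1 = 429
  catalan_number(8)*catalan_number(0) = 1430*1 = 1430
= 1430 + 429 + 264 + 210 + 196 + 210 + 264 + 429 + 1430
= 4862


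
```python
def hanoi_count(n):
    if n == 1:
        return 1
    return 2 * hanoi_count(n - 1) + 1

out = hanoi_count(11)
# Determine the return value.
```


hanoi_count(11)
= 2 * hanoi_count(10) + 1
= 2 * (2 * hanoi_count(9) + 1) + 1
= 2 * (2 * (2 * hanoi_count(8) + 1) + 1) + 1
= 2 * (2 * (2 * (2 * hanoi_count(7) + 1) + 1) + 1) + 1
= 2 * (2 * (2 * (2 * (2 * hanoi_count(6) + 1) + 1) + 1) + 1) + 1
= 2 * (2 * (2 * (2 * (2 * (2 * hanoi_count(5) + 1) + 1) + 1) + 1) + 1) + 1
= 2 * (2 * (2 * (2 * (2 * (2 * (2 * hanoi_count(4) + 1) + 1) + 1) + 1) + 1) + 1) + 1
= 2 * (2 * (2 * (2 * (2 * (2 * (2 * (2 * hanoi_count(3) + 1) + 1) + 1) + 1) + 1) + 1) + 1) + 1
= 2 * (2 * (2 * (2 * (2 * (2 * (2 * (2 * (2 * hanoi_count(2) + 1) + 1) + 1) + 1) + 1) + 1) + 1) + 1) + 1
= 2 * (2 * (2 * (2 * (2 * (2 * (2 * (2 * (2 * (2 * hanoi_count(1) + 1) + 1) + 1) + 1) + 1) + 1) + 1) + 1) + 1) + 1
Now compute bottom-up:
hanoi_count(1) = 1
hanoi_count(2) = 2 * 1 + 1 = 3
hanoi_count(3) = 2 * 3 + 1 = 7
hanoi_count(4) = 2 * 7 + 1 = 15
hanoi_count(5) = 2 * 15 + 1 = 31
hanoi_count(6) = 2 * 31 + 1 = 63
hanoi_count(7) = 2 * 63 + 1 = 127
hanoi_count(8) = 2 * 127 + 1 = 255
hanoi_count(9) = 2 * 255 + 1 = 511
hanoi_count(10) = 2 * 511 + 1 = 1023
hanoi_count(11) = 2 * 1023 + 1 = 2047
= 2047


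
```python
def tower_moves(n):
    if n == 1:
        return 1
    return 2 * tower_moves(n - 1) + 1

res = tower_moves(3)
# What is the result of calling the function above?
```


tower_moves(3)
= 2 * tower_moves(2) + 1
= 2 * (2 * tower_moves(1) + 1) + 1
Now compute bottom-up:
tower_moves(1) = 1
tower_moves(2) = 2 * 1 + 1 = 3
tower_moves(3) = 2 * 3 + 1 = 7
= 7


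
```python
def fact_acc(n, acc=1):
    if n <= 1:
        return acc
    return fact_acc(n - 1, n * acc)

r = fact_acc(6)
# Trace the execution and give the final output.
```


fact_acc(6, 1)
= fact_acc(5, 6 * 1) = fact_acc(5, 6)
= fact_acc(4, 5 * 6) = fact_acc(4, 30)
= fact_acc(3, 4 * 30) = fact_acc(3, 120)
= fact_acc(2, 3 * 120) = fact_acc(2, 360)
= fact_acc(1, 2 * 360) = fact_acc(1, 720)
n <= 1, return acc = 720


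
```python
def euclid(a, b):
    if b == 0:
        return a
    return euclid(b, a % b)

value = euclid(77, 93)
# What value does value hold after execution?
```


euclid(77, 93)
= euclid(93, 77 % 93) = euclid(93, 77)
= euclid(77, 93 % 77) = euclid(77, 16)
= euclid(16, 77 % 16) = euclid(16, 13)
= euclid(13, 16 % 13) = euclid(13, 3)
= euclid(3, 13 % 3) = euclid(3, 1)
= euclid(1, 3 % 1) = euclid(1, 0)
b == 0, return a = 1


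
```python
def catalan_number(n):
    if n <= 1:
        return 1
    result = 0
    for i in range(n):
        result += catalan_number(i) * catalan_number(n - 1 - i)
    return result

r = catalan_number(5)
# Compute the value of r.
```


catalan_number(5)
= sum of catalan_number(i) * catalan_number(5-1-i) for i in 0..4
First compute sub-values bottom-up:
  catalan_number(0) = 1, catalan_number(1) = 1
  catalan_number(2) = 1*1 + 1*1 = 2
  catalan_number(3) = 1*2 + 1*1 + 2*1 = 5
  catalan_number(4) = 1*5 + 1*2 + 2*1 + 5*1 = 14
Now catalan_number(5):
  catalan_number(0)*catalan_number(4) = 1*14 = 14
  catalan_number(1)*catalan_number(3) = 1*5 = 5
  catalan_number(2)*catalan_number(2) = 2*2 = 4
  catalan_number(3)*catalan_number(1) = 5*1 = 5
  catalan_number(4)*catalan_number(0) = 14*1 = 14
= 14 + 5 + 4 + 5 + 14
= 42


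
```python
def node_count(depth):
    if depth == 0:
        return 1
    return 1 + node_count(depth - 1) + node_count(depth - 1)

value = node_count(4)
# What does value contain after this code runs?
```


node_count(4)
= 1 + node_count(3) + node_count(3)
= 1 + 2 * node_count(3)
node_count(k) = 2^(k+1) - 1
node_count(0) = 1
node_count(1) = 3
node_count(2) = 7
node_count(3) = 15
node_count(4) = 31
node_count(4) = 2^5 - 1 = 31


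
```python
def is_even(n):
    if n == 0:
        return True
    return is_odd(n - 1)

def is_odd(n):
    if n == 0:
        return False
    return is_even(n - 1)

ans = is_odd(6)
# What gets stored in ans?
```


is_odd(6)
= is_even(5)
= is_odd(4)
= is_even(3)
= is_odd(2)
= is_even(1)
= is_odd(0)
n == 0: return False
= False


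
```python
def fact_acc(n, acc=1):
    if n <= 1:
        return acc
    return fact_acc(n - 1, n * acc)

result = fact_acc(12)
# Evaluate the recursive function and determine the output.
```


fact_acc(12, 1)
= fact_acc(11, 12 * 1) = fact_acc(11, 12)
= fact_acc(10, 11 * 12) = fact_acc(10, 132)
= fact_acc(9, 10 * 132) = fact_acc(9, 1320)
= fact_acc(8, 9 * 1320) = fact_acc(8, 11880)
= fact_acc(7, 8 * 11880) = fact_acc(7, 95040)
= fact_acc(6, 7 * 95040) = fact_acc(6, 665280)
= fact_acc(5, 6 * 665280) = fact_acc(5, 3991680)
= fact_acc(4, 5 * 3991680) = fact_acc(4, 19958400)
= fact_acc(3, 4 * 19958400) = fact_acc(3, 79833600)
= fact_acc(2, 3 * 79833600) = fact_acc(2, 239500800)
= fact_acc(1, 2 * 239500800) = fact_acc(1, 479001600)
n <= 1, return acc = 479001600


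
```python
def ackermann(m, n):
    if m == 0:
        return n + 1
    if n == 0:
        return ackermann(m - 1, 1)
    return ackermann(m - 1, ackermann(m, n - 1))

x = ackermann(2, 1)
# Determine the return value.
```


ackermann(2, 1)
= ackermann(1, ackermann(2, 0))
First compute ackermann(2, 0) = 3
= ackermann(1, 3)
= 5


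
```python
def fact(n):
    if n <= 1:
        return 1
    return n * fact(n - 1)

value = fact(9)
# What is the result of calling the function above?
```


fact(9)
= 9 * fact(8)
= 9 * 8 * fact(7)
= 9 * 8 * 7 * fact(6)
= 9 * 8 * 7 * 6 * fact(5)
= 9 * 8 * 7 * 6 * 5 * fact(4)
= 9 * 8 * 7 * 6 * 5 * 4 * fact(3)
= 9 * 8 * 7 * 6 * 5 * 4 * 3 * fact(2)
= 9 * 8 * 7 * 6 * 5 * 4 * 3 * 2 * fact(1)
= 9 * 8 * 7 * 6 * 5 * 4 * 3 * 2 * 1
= 362880


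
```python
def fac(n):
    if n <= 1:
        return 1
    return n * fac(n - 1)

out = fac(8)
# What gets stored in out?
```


fac(8)
= 8 * fac(7)
= 8 * 7 * fac(6)
= 8 * 7 * 6 * fac(5)
= 8 * 7 * 6 * 5 * fac(4)
= 8 * 7 * 6 * 5 * 4 * fac(3)
= 8 * 7 * 6 * 5 * 4 * 3 * fac(2)
= 8 * 7 * 6 * 5 * 4 * 3 * 2 * fac(1)
= 8 * 7 * 6 * 5 * 4 * 3 * 2 * 1
= 40320


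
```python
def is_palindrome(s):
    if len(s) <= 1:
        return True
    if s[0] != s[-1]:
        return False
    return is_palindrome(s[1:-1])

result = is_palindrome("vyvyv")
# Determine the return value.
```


is_palindrome("vyvyv")
"vyvyv": s[0]='v' == s[-1]='v' -> is_palindrome("yvy")
"yvy": s[0]='y' == s[-1]='y' -> is_palindrome("v")
"v": len <= 1 -> True
= True


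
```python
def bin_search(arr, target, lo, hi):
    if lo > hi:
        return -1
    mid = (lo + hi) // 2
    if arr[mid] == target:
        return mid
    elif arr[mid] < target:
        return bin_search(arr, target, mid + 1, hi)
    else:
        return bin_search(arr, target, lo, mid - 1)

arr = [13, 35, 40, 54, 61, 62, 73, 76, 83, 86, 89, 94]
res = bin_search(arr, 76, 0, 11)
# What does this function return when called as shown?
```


bin_search(arr, 76, 0, 11)
lo=0, hi=11, mid=5, arr[mid]=62
62 < 76, search right half
lo=6, hi=11, mid=8, arr[mid]=83
83 > 76, search left half
lo=6, hi=7, mid=6, arr[mid]=73
73 < 76, search right half
lo=7, hi=7, mid=7, arr[mid]=76
arr[7] == 76, found at index 7
= 7


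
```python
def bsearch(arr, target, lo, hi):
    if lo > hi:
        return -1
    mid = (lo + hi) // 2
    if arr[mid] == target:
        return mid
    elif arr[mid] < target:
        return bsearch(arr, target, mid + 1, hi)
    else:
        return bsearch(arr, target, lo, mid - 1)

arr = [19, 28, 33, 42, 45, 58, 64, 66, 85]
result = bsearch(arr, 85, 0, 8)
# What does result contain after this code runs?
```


bsearch(arr, 85, 0, 8)
lo=0, hi=8, mid=4, arr[mid]=45
45 < 85, search right half
lo=5, hi=8, mid=6, arr[mid]=64
64 < 85, search right half
lo=7, hi=8, mid=7, arr[mid]=66
66 < 85, search right half
lo=8, hi=8, mid=8, arr[mid]=85
arr[8] == 85, found at index 8
= 8
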